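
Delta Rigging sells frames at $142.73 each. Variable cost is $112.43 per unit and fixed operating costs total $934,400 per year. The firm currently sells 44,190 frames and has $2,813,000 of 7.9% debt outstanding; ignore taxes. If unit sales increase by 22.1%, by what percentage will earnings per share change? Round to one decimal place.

At 44,190 units, contribution = 44,190 × $30.30 = $1,338,957.00.
EBIT = $1,338,957.00 − $934,400 = $404,557.00.
Interest = $222,227.00, so EBIT − I = $182,330.00.
Degree of combined leverage = contribution ÷ (EBIT − I) = $1,338,957.00 ÷ $182,330.00 = 7.3436.
%ΔEPS = DCL × %ΔSales = 7.3436 × +22.1% = +162.3%.

+162.3%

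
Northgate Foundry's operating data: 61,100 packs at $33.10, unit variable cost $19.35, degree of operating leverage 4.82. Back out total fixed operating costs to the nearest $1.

Total contribution margin = 61,100 × $13.75 = $840,125.00.
DOL = contribution / EBIT, so EBIT = $840,125.00 / 4.82 = $174,299.79.
Fixed costs = CM − EBIT = $840,125.00 − $174,299.79 = $665,825.

$665,825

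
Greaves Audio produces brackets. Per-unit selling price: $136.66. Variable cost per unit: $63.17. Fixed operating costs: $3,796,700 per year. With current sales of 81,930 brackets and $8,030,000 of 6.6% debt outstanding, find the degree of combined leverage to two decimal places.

Contribution at this volume is 81,930 × $73.49 = $6,021,035.70.
Subtracting fixed costs: EBIT = $6,021,035.70 − $3,796,700 = $2,224,335.70. Interest = $529,980.00.
DOL = $6,021,035.70 ÷ $2,224,335.70 = 2.7069; DFL = $2,224,335.70 ÷ $1,694,355.70 = 1.3128.
Combined leverage = 2.7069 × 1.3128 = 3.5536.

3.55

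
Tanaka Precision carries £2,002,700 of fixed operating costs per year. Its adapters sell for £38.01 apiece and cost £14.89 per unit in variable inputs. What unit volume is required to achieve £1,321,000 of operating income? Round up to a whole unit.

Contribution margin per unit = £38.01 − £14.89 = £23.12.
Need Q such that Q × £23.12 − £2,002,700 = £1,321,000, i.e. Q = £3,323,700 / £23.12 = 143,758.65 → 143,759.

143,759 adapters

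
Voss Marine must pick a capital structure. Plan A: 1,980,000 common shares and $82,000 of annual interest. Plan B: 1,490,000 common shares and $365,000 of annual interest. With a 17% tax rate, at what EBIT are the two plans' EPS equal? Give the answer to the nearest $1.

$1,225,551

At indifference, (EBIT − 82,000)(1 − t)/1,980,000 = (EBIT − 365,000)(1 − t)/1,490,000.
The (1 − t) factor cancels: (EBIT − 82,000) × 1,490,000 = (EBIT − 365,000) × 1,980,000.
EBIT × (1,980,000 − 1,490,000) = 365,000 × 1,980,000 − 82,000 × 1,490,000 = 600,520,000,000, so EBIT = 600,520,000,000 ÷ 490,000 = 1,225,551.02.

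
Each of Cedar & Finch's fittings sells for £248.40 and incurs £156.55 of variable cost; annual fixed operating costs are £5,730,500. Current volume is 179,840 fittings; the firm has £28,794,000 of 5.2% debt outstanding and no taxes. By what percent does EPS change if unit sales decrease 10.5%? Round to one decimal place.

At 179,840 units, contribution = 179,840 × £91.85 = £16,518,304.00.
Operating income = contribution − fixed costs = £16,518,304.00 − £5,730,500 = £10,787,804.00.
Interest = £1,497,288.00, so EBIT − I = £9,290,516.00.
Degree of combined leverage = contribution ÷ (EBIT − I) = £16,518,304.00 ÷ £9,290,516.00 = 1.7780.
%ΔEPS = DCL × %ΔSales = 1.7780 × -10.5% = -18.7%.

-18.7%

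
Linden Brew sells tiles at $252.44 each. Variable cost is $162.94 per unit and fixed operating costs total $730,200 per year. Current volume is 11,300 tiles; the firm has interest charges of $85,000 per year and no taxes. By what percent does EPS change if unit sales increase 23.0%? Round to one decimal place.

Total contribution margin = 11,300 × $89.50 = $1,011,350.00.
Subtracting fixed costs: EBIT = $1,011,350.00 − $730,200 = $281,150.00.
Interest = $85,000.00, so EBIT − I = $196,150.00.
DCL = total CM / (EBIT − I) = $1,011,350.00 / $196,150.00 = 5.1560.
EPS therefore changes by 5.1560 × (+23.0%) = +118.6%.

+118.6%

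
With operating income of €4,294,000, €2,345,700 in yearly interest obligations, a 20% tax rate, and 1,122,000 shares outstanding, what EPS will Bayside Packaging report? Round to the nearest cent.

Pre-tax income = €4,294,000 − €2,345,700.00 = €1,948,300.00.
After tax at 20%: net income = €1,948,300.00 × 0.80 = €1,558,640.00.
EPS = €1,558,640.00 ÷ 1,122,000 = €1.39.

€1.39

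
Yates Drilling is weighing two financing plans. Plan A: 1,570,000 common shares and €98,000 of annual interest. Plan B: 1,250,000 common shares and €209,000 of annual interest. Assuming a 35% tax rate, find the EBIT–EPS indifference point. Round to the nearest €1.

€642,594

Set EPS_A = EPS_B: (EBIT − €98,000)(1 − 0.35) ÷ 1,570,000 = (EBIT − €209,000)(1 − 0.35) ÷ 1,250,000.
Cancelling (1 − t) and cross-multiplying: 1,250,000·(EBIT − 98,000) = 1,570,000·(EBIT − 209,000).
EBIT × (1,570,000 − 1,250,000) = 209,000 × 1,570,000 − 98,000 × 1,250,000 = 205,630,000,000, so EBIT = 205,630,000,000 ÷ 320,000 = 642,593.75.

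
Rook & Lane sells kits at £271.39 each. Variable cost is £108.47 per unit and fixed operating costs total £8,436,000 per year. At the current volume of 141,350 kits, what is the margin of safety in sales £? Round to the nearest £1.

Contribution margin per unit = £271.39 − £108.47 = £162.92. Break-even units = £8,436,000 ÷ £162.92 = 51,780.01; break-even revenue = 51,780.01 × £271.39 = £14,052,578.20.
Actual sales revenue = 141,350 × £271.39 = £38,360,976.50.
Margin of safety = £38,360,976.50 − £14,052,578.20 = £24,308,398.

£24,308,398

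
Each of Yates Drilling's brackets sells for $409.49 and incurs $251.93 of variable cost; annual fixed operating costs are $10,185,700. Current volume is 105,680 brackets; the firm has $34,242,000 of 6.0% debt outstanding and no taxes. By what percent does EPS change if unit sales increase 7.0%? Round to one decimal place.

Contribution at this volume is 105,680 × $157.56 = $16,650,940.80.
EBIT = $16,650,940.80 − $10,185,700 = $6,465,240.80.
Interest = $2,054,520.00, so EBIT − I = $4,410,720.80.
DCL = total CM / (EBIT − I) = $16,650,940.80 / $4,410,720.80 = 3.7751.
EPS therefore changes by 3.7751 × (+7.0%) = +26.4%.

+26.4%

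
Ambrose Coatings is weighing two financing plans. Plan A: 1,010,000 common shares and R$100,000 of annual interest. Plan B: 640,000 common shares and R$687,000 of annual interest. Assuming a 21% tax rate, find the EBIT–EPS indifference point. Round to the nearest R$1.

Set EPS_A = EPS_B: (EBIT − R$100,000)(1 − 0.21) ÷ 1,010,000 = (EBIT − R$687,000)(1 − 0.21) ÷ 640,000.
Cancelling (1 − t) and cross-multiplying: 640,000·(EBIT − 100,000) = 1,010,000·(EBIT − 687,000).
Solving, EBIT = (687,000·1,010,000 − 100,000·640,000) / (1,010,000 − 640,000) = 629,870,000,000 / 370,000 = 1,702,351.35.

R$1,702,351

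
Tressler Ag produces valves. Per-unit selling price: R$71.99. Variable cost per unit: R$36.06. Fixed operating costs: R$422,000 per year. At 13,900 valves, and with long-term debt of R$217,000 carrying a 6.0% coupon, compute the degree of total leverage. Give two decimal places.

7.75

At 13,900 units, contribution = 13,900 × R$35.93 = R$499,427.00.
Subtracting fixed costs: EBIT = R$499,427.00 − R$422,000 = R$77,427.00. Interest = R$13,020.00, so EBIT − I = R$64,407.00.
Degree of total leverage = total CM / (EBIT − interest) = R$499,427.00 / R$64,407.00 = 7.7542.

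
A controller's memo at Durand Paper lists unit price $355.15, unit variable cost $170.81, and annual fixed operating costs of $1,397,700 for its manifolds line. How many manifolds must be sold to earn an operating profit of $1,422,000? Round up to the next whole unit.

15,297 manifolds

Each unit contributes $355.15 − $170.81 = $184.34.
Units = (FC + target) / CM = ($1,397,700 + $1,422,000) / $184.34 = 15,296.19, so 15,297 manifolds.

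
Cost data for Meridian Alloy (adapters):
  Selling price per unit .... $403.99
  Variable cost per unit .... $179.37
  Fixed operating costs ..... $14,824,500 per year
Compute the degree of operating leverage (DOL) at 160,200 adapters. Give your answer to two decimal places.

1.70

Total contribution margin = 160,200 × $224.62 = $35,984,124.00.
Operating income = contribution − fixed costs = $35,984,124.00 − $14,824,500 = $21,159,624.00.
DOL = contribution ÷ EBIT = $35,984,124.00 ÷ $21,159,624.00 = 1.7006.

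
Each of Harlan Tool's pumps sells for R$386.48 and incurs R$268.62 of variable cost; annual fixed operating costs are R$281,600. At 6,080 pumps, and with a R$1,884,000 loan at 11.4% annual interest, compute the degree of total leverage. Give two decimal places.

Contribution at this volume is 6,080 × R$117.86 = R$716,588.80.
EBIT = R$716,588.80 − R$281,600 = R$434,988.80. Interest = R$214,776.00, so EBIT − I = R$220,212.80.
Degree of total leverage = total CM / (EBIT − interest) = R$716,588.80 / R$220,212.80 = 3.2541.

3.25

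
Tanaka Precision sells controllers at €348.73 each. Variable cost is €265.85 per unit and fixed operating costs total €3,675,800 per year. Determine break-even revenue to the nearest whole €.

CM per unit = €348.73 − €265.85 = €82.88; CM ratio = €82.88 / €348.73 = 0.2377.
Break-even revenue = fixed costs × price ÷ CM = €3,675,800 × €348.73 ÷ €82.88 = €15,466,478.

€15,466,478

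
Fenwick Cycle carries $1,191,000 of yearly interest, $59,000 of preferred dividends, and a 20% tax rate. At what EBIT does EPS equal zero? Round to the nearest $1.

Grossing the preferred dividend up to pre-tax terms: $59,000 / (1 − 0.20) = $73,750.00.
EPS = 0 when EBIT covers interest plus the pre-tax preferred burden: $1,191,000 + $73,750.00 = $1,264,750.00.

$1,264,750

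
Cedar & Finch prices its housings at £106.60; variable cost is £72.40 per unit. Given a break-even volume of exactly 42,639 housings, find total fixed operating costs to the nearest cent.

Unit CM = price − variable cost = £106.60 − £72.40 = £34.20.
Since BE = FC / CM, FC = 42,639 × £34.20 = £1,458,253.80.

£1,458,253.80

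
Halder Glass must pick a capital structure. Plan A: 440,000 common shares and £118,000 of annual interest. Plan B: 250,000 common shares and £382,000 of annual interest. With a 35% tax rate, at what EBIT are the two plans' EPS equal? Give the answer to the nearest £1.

£729,368

At indifference, (EBIT − 118,000)(1 − t)/440,000 = (EBIT − 382,000)(1 − t)/250,000.
The (1 − t) factor cancels: (EBIT − 118,000) × 250,000 = (EBIT − 382,000) × 440,000.
EBIT × (440,000 − 250,000) = 382,000 × 440,000 − 118,000 × 250,000 = 138,580,000,000, so EBIT = 138,580,000,000 ÷ 190,000 = 729,368.42.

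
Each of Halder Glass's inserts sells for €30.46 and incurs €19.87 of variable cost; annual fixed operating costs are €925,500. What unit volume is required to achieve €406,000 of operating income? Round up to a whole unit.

125,732 inserts

Unit CM = price − variable cost = €30.46 − €19.87 = €10.59.
Units = (FC + target) / CM = (€925,500 + €406,000) / €10.59 = 125,731.82, so 125,732 inserts.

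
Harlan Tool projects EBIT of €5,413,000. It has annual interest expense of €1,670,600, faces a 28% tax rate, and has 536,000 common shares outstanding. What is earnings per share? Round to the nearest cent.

€5.03

Interest = €1,670,600.00, so EBT = €5,413,000 − €1,670,600.00 = €3,742,400.00.
Net income = €3,742,400.00 × (1 − 0.28) = €2,694,528.00.
EPS = €2,694,528.00 ÷ 536,000 = €5.03.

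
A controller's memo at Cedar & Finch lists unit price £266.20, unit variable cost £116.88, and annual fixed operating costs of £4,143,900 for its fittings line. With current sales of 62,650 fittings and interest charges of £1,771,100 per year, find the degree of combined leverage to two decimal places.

2.72

At 62,650 units, contribution = 62,650 × £149.32 = £9,354,898.00.
EBIT = £9,354,898.00 − £4,143,900 = £5,210,998.00. Interest = £1,771,100.00.
DOL = £9,354,898.00 ÷ £5,210,998.00 = 1.7952; DFL = £5,210,998.00 ÷ £3,439,898.00 = 1.5149.
Combined leverage = 1.7952 × 1.5149 = 2.7195.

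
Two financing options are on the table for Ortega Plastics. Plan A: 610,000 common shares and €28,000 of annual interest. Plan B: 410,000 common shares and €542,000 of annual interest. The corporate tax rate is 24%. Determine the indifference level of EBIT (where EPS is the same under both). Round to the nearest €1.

At indifference, (EBIT − 28,000)(1 − t)/610,000 = (EBIT − 542,000)(1 − t)/410,000.
Cancelling (1 − t) and cross-multiplying: 410,000·(EBIT − 28,000) = 610,000·(EBIT − 542,000).
EBIT × (610,000 − 410,000) = 542,000 × 610,000 − 28,000 × 410,000 = 319,140,000,000, so EBIT = 319,140,000,000 ÷ 200,000 = 1,595,700.00.

€1,595,700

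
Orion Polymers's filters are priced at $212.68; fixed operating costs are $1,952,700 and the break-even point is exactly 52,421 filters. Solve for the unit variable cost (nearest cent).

$175.43

Contribution per unit must be FC / Q = $1,952,700 / 52,421 = $37.2503.
Variable cost per unit = $212.68 − $37.2503 = $175.43.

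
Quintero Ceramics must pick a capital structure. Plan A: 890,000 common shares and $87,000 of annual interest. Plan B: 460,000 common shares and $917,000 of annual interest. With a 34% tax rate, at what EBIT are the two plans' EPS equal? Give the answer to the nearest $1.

Set EPS_A = EPS_B: (EBIT − $87,000)(1 − 0.34) ÷ 890,000 = (EBIT − $917,000)(1 − 0.34) ÷ 460,000.
Cancelling (1 − t) and cross-multiplying: 460,000·(EBIT − 87,000) = 890,000·(EBIT − 917,000).
Solving, EBIT = (917,000·890,000 − 87,000·460,000) / (890,000 − 460,000) = 776,110,000,000 / 430,000 = 1,804,906.98.

$1,804,907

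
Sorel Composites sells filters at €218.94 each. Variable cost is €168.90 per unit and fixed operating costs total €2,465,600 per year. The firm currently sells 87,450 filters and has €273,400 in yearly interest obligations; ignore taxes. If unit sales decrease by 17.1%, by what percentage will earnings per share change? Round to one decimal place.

At 87,450 units, contribution = 87,450 × €50.04 = €4,375,998.00.
Operating income = contribution − fixed costs = €4,375,998.00 − €2,465,600 = €1,910,398.00.
Interest = €273,400.00, so EBIT − I = €1,636,998.00.
DCL = total CM / (EBIT − I) = €4,375,998.00 / €1,636,998.00 = 2.6732.
%ΔEPS = DCL × %ΔSales = 2.6732 × -17.1% = -45.7%.

-45.7%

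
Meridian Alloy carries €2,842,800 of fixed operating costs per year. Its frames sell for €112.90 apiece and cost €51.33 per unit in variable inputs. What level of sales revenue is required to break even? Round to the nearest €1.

CM per unit = €112.90 − €51.33 = €61.57; CM ratio = €61.57 / €112.90 = 0.5453.
Break-even revenue = fixed costs × price ÷ CM = €2,842,800 × €112.90 ÷ €61.57 = €5,212,800.

€5,212,800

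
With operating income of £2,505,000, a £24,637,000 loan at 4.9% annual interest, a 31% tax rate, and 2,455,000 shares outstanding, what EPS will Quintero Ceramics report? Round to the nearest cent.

Interest = £1,207,213.00, so EBT = £2,505,000 − £1,207,213.00 = £1,297,787.00.
Net income = £1,297,787.00 × (1 − 0.31) = £895,473.03.
EPS = £895,473.03 ÷ 2,455,000 = £0.36.

£0.36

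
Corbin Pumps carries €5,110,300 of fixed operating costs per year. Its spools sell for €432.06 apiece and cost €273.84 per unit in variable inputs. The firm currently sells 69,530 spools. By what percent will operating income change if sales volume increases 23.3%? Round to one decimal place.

Contribution at this volume is 69,530 × €158.22 = €11,001,036.60.
Subtracting fixed costs: EBIT = €11,001,036.60 − €5,110,300 = €5,890,736.60.
DOL = contribution ÷ EBIT = €11,001,036.60 ÷ €5,890,736.60 = 1.8675.
%ΔEBIT = DOL × %ΔSales = 1.8675 × +23.3% = +43.5%.

+43.5%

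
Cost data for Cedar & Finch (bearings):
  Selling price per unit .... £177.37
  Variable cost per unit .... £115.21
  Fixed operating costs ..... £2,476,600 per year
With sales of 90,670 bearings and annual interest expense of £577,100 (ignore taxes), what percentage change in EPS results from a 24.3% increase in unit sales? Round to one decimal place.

+53.0%

Contribution at this volume is 90,670 × £62.16 = £5,636,047.20.
Operating income = contribution − fixed costs = £5,636,047.20 − £2,476,600 = £3,159,447.20.
Interest = £577,100.00, so EBIT − I = £2,582,347.20.
Degree of combined leverage = contribution ÷ (EBIT − I) = £5,636,047.20 ÷ £2,582,347.20 = 2.1825.
%ΔEPS = DCL × %ΔSales = 2.1825 × +24.3% = +53.0%.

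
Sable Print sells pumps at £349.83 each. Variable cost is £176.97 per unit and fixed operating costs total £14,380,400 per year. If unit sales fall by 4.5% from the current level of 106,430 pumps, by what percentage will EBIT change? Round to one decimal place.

-20.6%

Contribution at this volume is 106,430 × £172.86 = £18,397,489.80.
EBIT = £18,397,489.80 − £14,380,400 = £4,017,089.80.
DOL = contribution ÷ EBIT = £18,397,489.80 ÷ £4,017,089.80 = 4.5798.
So EBIT moves 4.5798 × (-4.5%) = -20.6%.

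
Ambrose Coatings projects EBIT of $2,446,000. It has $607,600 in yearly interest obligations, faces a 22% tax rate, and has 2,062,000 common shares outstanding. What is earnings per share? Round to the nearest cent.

Pre-tax income = $2,446,000 − $607,600.00 = $1,838,400.00.
Net income = $1,838,400.00 × (1 − 0.22) = $1,433,952.00.
Per share: $1,433,952.00 / 2,062,000 shares = $0.70.

$0.70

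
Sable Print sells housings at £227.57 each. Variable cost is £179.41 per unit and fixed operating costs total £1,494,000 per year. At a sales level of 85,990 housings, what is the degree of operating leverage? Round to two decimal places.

Total contribution margin = 85,990 × £48.16 = £4,141,278.40.
Subtracting fixed costs: EBIT = £4,141,278.40 − £1,494,000 = £2,647,278.40.
Degree of operating leverage = £4,141,278.40 / £2,647,278.40 = 1.5644.

1.56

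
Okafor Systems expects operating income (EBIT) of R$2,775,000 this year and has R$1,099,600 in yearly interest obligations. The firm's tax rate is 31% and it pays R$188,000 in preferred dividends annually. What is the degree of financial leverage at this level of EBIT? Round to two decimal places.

Annual interest charges come to R$1,099,600.00.
Pre-tax preferred-dividend burden = R$188,000 ÷ (1 − 0.31) = R$272,463.77.
DFL = EBIT ÷ [EBIT − I − D_p/(1−t)] = R$2,775,000 ÷ [R$2,775,000 − R$1,099,600.00 − R$272,463.77] = R$2,775,000 ÷ R$1,402,936.23 = 1.9780.

1.98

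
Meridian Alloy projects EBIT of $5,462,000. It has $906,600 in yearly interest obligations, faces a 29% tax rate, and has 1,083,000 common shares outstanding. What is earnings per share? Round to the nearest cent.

$2.99

Interest = $906,600.00, so EBT = $5,462,000 − $906,600.00 = $4,555,400.00.
Net income = $4,555,400.00 × (1 − 0.29) = $3,234,334.00.
Per share: $3,234,334.00 / 1,083,000 shares = $2.99.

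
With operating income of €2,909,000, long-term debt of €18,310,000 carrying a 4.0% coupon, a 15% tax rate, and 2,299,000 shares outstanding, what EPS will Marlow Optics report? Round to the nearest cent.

Interest = €732,400.00, so EBT = €2,909,000 − €732,400.00 = €2,176,600.00.
Net income = €2,176,600.00 × (1 − 0.15) = €1,850,110.00.
Per share: €1,850,110.00 / 2,299,000 shares = €0.80.

€0.80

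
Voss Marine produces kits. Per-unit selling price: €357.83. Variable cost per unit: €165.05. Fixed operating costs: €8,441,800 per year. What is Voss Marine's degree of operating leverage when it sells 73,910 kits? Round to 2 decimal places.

2.45

At 73,910 units, contribution = 73,910 × €192.78 = €14,248,369.80.
Subtracting fixed costs: EBIT = €14,248,369.80 − €8,441,800 = €5,806,569.80.
So DOL = total CM / EBIT = €14,248,369.80 / €5,806,569.80 = 2.4538.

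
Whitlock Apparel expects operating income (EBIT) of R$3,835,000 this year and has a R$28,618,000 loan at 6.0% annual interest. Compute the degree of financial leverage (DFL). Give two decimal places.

1.81

Interest = R$1,717,080.00.
DFL = EBIT ÷ (EBIT − I) = R$3,835,000 ÷ (R$3,835,000 − R$1,717,080.00) = R$3,835,000 ÷ R$2,117,920.00 = 1.8107.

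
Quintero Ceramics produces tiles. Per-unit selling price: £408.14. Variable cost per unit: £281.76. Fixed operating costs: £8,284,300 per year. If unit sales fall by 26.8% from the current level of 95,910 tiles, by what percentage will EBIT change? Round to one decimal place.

-84.7%

Total contribution margin = 95,910 × £126.38 = £12,121,105.80.
Subtracting fixed costs: EBIT = £12,121,105.80 − £8,284,300 = £3,836,805.80.
DOL = contribution ÷ EBIT = £12,121,105.80 ÷ £3,836,805.80 = 3.1592.
%ΔEBIT = DOL × %ΔSales = 3.1592 × -26.8% = -84.7%.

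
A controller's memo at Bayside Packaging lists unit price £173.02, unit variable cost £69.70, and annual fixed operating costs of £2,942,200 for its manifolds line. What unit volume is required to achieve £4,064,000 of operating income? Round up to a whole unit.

67,811 manifolds

Each unit contributes £173.02 − £69.70 = £103.32.
Required volume = (fixed costs + target profit) ÷ CM = (£2,942,200 + £4,064,000) ÷ £103.32 = 67,810.69, so 67,811 manifolds.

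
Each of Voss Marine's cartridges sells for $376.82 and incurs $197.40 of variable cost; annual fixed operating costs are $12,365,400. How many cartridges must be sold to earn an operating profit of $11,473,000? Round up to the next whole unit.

132,864 cartridges

Each unit contributes $376.82 − $197.40 = $179.42.
Required volume = (fixed costs + target profit) ÷ CM = ($12,365,400 + $11,473,000) ÷ $179.42 = 132,863.67, so 132,864 cartridges.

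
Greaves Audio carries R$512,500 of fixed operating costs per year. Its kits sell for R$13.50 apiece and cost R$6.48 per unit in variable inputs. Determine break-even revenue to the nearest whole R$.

R$985,577

CM per unit = R$13.50 − R$6.48 = R$7.02; CM ratio = R$7.02 / R$13.50 = 0.5200.
Break-even sales = FC ÷ CM ratio = R$512,500 × R$13.50 / R$7.02 = R$985,577.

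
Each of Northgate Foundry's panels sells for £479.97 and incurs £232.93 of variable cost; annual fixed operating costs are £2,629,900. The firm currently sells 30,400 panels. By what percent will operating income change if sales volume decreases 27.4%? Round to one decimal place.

-42.2%

At 30,400 units, contribution = 30,400 × £247.04 = £7,510,016.00.
EBIT = £7,510,016.00 − £2,629,900 = £4,880,116.00.
DOL = contribution ÷ EBIT = £7,510,016.00 ÷ £4,880,116.00 = 1.5389.
So EBIT moves 1.5389 × (-27.4%) = -42.2%.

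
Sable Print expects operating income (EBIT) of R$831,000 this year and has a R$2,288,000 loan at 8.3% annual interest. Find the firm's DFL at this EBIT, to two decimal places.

Interest = R$189,904.00.
DFL = EBIT ÷ (EBIT − I) = R$831,000 ÷ (R$831,000 − R$189,904.00) = R$831,000 ÷ R$641,096.00 = 1.2962.

1.30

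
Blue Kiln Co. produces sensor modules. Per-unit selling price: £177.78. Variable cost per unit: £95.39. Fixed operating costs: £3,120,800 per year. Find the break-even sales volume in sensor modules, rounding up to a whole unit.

Contribution margin per unit = £177.78 − £95.39 = £82.39.
Break-even Q = £3,120,800 / £82.39 = 37,878.38 → 37,879 sensor modules.

37,879 sensor modules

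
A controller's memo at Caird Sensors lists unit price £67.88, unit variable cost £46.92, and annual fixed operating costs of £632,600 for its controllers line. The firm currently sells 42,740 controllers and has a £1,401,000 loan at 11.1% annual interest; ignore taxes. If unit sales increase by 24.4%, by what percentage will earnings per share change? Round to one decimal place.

Total contribution margin = 42,740 × £20.96 = £895,830.40.
Operating income = contribution − fixed costs = £895,830.40 − £632,600 = £263,230.40.
Interest = £155,511.00, so EBIT − I = £107,719.40.
Degree of combined leverage = contribution ÷ (EBIT − I) = £895,830.40 ÷ £107,719.40 = 8.3163.
%ΔEPS = DCL × %ΔSales = 8.3163 × +24.4% = +202.9%.

+202.9%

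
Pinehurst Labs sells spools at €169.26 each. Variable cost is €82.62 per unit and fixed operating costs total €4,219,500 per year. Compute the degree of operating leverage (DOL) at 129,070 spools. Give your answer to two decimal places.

At 129,070 units, contribution = 129,070 × €86.64 = €11,182,624.80.
EBIT = €11,182,624.80 − €4,219,500 = €6,963,124.80.
So DOL = total CM / EBIT = €11,182,624.80 / €6,963,124.80 = 1.6060.

1.61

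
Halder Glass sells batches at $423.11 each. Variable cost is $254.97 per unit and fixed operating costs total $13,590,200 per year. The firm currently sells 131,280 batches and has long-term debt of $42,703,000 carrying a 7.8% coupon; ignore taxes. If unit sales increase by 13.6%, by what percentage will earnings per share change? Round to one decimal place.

Total contribution margin = 131,280 × $168.14 = $22,073,419.20.
Operating income = contribution − fixed costs = $22,073,419.20 − $13,590,200 = $8,483,219.20.
After interest of $3,330,834.00, pre-tax earnings = $5,152,385.20.
Degree of combined leverage = contribution ÷ (EBIT − I) = $22,073,419.20 ÷ $5,152,385.20 = 4.2841.
EPS therefore changes by 4.2841 × (+13.6%) = +58.3%.

+58.3%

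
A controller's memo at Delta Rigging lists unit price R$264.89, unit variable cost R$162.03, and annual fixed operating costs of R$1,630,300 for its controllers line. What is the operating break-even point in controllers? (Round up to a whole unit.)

Contribution margin per unit = R$264.89 − R$162.03 = R$102.86.
Break-even volume = fixed costs ÷ CM per unit = R$1,630,300 ÷ R$102.86 = 15,849.70, so 15,850 controllers.

15,850 controllers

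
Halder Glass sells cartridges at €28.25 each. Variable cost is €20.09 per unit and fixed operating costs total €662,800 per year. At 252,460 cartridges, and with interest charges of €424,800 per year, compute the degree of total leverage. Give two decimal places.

2.12

Total contribution margin = 252,460 × €8.16 = €2,060,073.60.
Subtracting fixed costs: EBIT = €2,060,073.60 − €662,800 = €1,397,273.60. Interest = €424,800.00, so EBIT − I = €972,473.60.
DCL = contribution ÷ (EBIT − I) = €2,060,073.60 ÷ €972,473.60 = 2.1184.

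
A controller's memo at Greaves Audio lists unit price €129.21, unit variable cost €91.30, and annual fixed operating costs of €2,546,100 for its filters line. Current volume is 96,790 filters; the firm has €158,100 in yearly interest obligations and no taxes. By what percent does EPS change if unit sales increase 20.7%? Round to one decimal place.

+78.7%

Total contribution margin = 96,790 × €37.91 = €3,669,308.90.
EBIT = €3,669,308.90 − €2,546,100 = €1,123,208.90.
Interest = €158,100.00, so EBIT − I = €965,108.90.
Degree of combined leverage = contribution ÷ (EBIT − I) = €3,669,308.90 ÷ €965,108.90 = 3.8020.
%ΔEPS = DCL × %ΔSales = 3.8020 × +20.7% = +78.7%.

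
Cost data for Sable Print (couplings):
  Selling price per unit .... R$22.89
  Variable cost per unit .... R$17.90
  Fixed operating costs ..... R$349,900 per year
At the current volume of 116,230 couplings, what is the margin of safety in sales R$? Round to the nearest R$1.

R$1,055,452

Unit CM = price − variable cost = R$22.89 − R$17.90 = R$4.99. Break-even units = R$349,900 ÷ R$4.99 = 70,120.24; break-even revenue = 70,120.24 × R$22.89 = R$1,605,052.30.
Actual sales revenue = 116,230 × R$22.89 = R$2,660,504.70.
Margin of safety = R$2,660,504.70 − R$1,605,052.30 = R$1,055,452.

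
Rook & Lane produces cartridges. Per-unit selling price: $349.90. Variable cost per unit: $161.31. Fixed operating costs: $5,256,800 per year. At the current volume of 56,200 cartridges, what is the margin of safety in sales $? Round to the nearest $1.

Contribution margin per unit = $349.90 − $161.31 = $188.59. Break-even units = $5,256,800 ÷ $188.59 = 27,874.22; break-even revenue = 27,874.22 × $349.90 = $9,753,191.16.
Actual sales revenue = 56,200 × $349.90 = $19,664,380.00.
Margin of safety = $19,664,380.00 − $9,753,191.16 = $9,911,189.

$9,911,189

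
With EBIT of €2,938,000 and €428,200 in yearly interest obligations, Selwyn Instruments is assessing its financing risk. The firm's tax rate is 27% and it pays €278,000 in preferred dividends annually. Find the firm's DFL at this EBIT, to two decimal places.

1.38

Annual interest charges come to €428,200.00.
Preferred dividends grossed up pre-tax: €278,000 / (1 − 0.27) = €380,821.92.
DFL = EBIT ÷ [EBIT − I − D_p/(1−t)] = €2,938,000 ÷ [€2,938,000 − €428,200.00 − €380,821.92] = €2,938,000 ÷ €2,128,978.08 = 1.3800.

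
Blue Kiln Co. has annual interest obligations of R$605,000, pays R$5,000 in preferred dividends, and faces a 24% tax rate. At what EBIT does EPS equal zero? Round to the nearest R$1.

R$611,579

Preferred dividends are paid after tax, so their pre-tax equivalent is R$5,000 ÷ (1 − 0.24) = R$6,578.95.
EPS = 0 when EBIT covers interest plus the pre-tax preferred burden: R$605,000 + R$6,578.95 = R$611,578.95.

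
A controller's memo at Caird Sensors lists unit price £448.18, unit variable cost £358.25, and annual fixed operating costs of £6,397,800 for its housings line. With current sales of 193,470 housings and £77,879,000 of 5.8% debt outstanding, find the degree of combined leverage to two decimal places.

2.68

Total contribution margin = 193,470 × £89.93 = £17,398,757.10.
Subtracting fixed costs: EBIT = £17,398,757.10 − £6,397,800 = £11,000,957.10. Interest = £4,516,982.00.
DOL = £17,398,757.10 ÷ £11,000,957.10 = 1.5816; DFL = £11,000,957.10 ÷ £6,483,975.10 = 1.6966.
DCL = DOL × DFL = 1.5816 × 1.6966 = 2.6833.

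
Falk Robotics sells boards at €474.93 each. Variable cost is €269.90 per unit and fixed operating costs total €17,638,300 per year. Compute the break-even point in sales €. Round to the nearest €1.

Contribution margin per unit = €474.93 − €269.90 = €205.03, a CM ratio of €205.03 ÷ €474.93 = 0.4317.
Break-even revenue = fixed costs × price ÷ CM = €17,638,300 × €474.93 ÷ €205.03 = €40,857,230.

€40,857,230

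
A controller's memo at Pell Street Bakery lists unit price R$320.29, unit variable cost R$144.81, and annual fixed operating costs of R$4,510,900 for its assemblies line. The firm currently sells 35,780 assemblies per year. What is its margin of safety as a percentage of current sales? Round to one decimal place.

Each unit contributes R$320.29 − R$144.81 = R$175.48. Break-even units = R$4,510,900 ÷ R$175.48 = 25,706.06; break-even revenue = 25,706.06 × R$320.29 = R$8,233,395.04.
Current sales = 35,780 × R$320.29 = R$11,459,976.20.
Margin of safety = (R$11,459,976.20 − R$8,233,395.04) ÷ R$11,459,976.20 = 28.2%.

28.2%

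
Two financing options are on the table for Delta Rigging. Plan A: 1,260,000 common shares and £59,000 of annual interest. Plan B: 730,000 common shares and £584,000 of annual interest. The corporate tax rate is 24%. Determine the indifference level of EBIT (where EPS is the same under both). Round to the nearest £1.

Set EPS_A = EPS_B: (EBIT − £59,000)(1 − 0.24) ÷ 1,260,000 = (EBIT − £584,000)(1 − 0.24) ÷ 730,000.
The (1 − t) factor cancels: (EBIT − 59,000) × 730,000 = (EBIT − 584,000) × 1,260,000.
Solving, EBIT = (584,000·1,260,000 − 59,000·730,000) / (1,260,000 − 730,000) = 692,770,000,000 / 530,000 = 1,307,113.21.

£1,307,113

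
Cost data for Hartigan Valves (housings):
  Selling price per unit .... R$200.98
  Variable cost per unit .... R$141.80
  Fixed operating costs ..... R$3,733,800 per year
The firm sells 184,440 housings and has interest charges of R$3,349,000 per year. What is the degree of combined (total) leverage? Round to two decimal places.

2.85

Total contribution margin = 184,440 × R$59.18 = R$10,915,159.20.
Operating income = contribution − fixed costs = R$10,915,159.20 − R$3,733,800 = R$7,181,359.20. Interest = R$3,349,000.00.
DOL = R$10,915,159.20 ÷ R$7,181,359.20 = 1.5199; DFL = R$7,181,359.20 ÷ R$3,832,359.20 = 1.8739.
DCL = DOL × DFL = 1.5199 × 1.8739 = 2.8481.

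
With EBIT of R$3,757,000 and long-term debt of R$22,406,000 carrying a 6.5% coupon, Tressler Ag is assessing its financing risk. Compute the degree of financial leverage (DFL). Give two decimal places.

Annual interest charges come to R$1,456,390.00.
DFL = EBIT ÷ (EBIT − I) = R$3,757,000 ÷ (R$3,757,000 − R$1,456,390.00) = R$3,757,000 ÷ R$2,300,610.00 = 1.6330.

1.63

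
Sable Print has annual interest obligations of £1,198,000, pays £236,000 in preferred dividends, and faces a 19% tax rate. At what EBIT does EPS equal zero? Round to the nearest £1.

Grossing the preferred dividend up to pre-tax terms: £236,000 / (1 − 0.19) = £291,358.02.
EPS = 0 when EBIT covers interest plus the pre-tax preferred burden: £1,198,000 + £291,358.02 = £1,489,358.02.

£1,489,358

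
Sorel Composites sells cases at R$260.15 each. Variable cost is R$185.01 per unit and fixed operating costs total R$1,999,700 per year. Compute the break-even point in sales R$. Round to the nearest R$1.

CM per unit = R$260.15 − R$185.01 = R$75.14; CM ratio = R$75.14 / R$260.15 = 0.2888.
Break-even revenue = fixed costs × price ÷ CM = R$1,999,700 × R$260.15 ÷ R$75.14 = R$6,923,369.

R$6,923,369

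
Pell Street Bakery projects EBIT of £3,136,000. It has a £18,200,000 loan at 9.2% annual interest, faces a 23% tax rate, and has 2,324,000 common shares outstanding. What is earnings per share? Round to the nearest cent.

Interest = £1,674,400.00, so EBT = £3,136,000 − £1,674,400.00 = £1,461,600.00.
After tax at 23%: net income = £1,461,600.00 × 0.77 = £1,125,432.00.
Per share: £1,125,432.00 / 2,324,000 shares = £0.48.

£0.48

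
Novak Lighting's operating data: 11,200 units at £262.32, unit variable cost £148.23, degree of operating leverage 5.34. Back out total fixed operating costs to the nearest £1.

£1,038,518

Contribution at this volume is 11,200 × £114.09 = £1,277,808.00.
Since DOL = CM ÷ EBIT, EBIT = £1,277,808.00 ÷ 5.34 = £239,289.89.
Fixed costs = CM − EBIT = £1,277,808.00 − £239,289.89 = £1,038,518.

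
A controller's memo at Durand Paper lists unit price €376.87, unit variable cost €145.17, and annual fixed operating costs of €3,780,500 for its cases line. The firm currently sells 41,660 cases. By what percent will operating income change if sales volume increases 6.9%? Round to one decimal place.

+11.3%

At 41,660 units, contribution = 41,660 × €231.70 = €9,652,622.00.
EBIT = €9,652,622.00 − €3,780,500 = €5,872,122.00.
DOL = contribution ÷ EBIT = €9,652,622.00 ÷ €5,872,122.00 = 1.6438.
So EBIT moves 1.6438 × (+6.9%) = +11.3%.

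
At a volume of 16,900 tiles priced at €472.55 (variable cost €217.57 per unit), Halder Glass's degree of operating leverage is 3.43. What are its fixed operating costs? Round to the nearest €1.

€3,052,847

Contribution at this volume is 16,900 × €254.98 = €4,309,162.00.
DOL = contribution / EBIT, so EBIT = €4,309,162.00 / 3.43 = €1,256,315.45.
Fixed costs = CM − EBIT = €4,309,162.00 − €1,256,315.45 = €3,052,847.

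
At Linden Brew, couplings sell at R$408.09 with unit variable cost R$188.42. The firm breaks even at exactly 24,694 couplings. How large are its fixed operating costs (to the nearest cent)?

Each unit contributes R$408.09 − R$188.42 = R$219.67.
Since BE = FC / CM, FC = 24,694 × R$219.67 = R$5,424,530.98.

R$5,424,530.98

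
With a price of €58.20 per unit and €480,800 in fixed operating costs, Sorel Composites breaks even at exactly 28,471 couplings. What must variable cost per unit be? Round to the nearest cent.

At break-even, FC = Q × (P − VC), so P − VC = €480,800 ÷ 28,471 = €16.8874.
Hence VC = price − CM = €58.20 − €16.8874 = €41.31.

€41.31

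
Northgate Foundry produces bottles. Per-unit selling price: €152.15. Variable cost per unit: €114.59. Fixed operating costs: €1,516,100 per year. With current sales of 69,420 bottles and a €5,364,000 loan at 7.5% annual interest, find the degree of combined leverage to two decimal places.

At 69,420 units, contribution = 69,420 × €37.56 = €2,607,415.20.
EBIT = €2,607,415.20 − €1,516,100 = €1,091,315.20. Interest = €402,300.00, so EBIT − I = €689,015.20.
DCL = contribution ÷ (EBIT − I) = €2,607,415.20 ÷ €689,015.20 = 3.7843.

3.78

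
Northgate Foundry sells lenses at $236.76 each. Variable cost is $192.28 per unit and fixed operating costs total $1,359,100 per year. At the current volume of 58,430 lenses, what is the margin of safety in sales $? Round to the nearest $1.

$6,599,613

Contribution margin per unit = $236.76 − $192.28 = $44.48. Break-even units = $1,359,100 ÷ $44.48 = 30,555.31; break-even revenue = 30,555.31 × $236.76 = $7,234,274.19.
Actual sales revenue = 58,430 × $236.76 = $13,833,886.80.
Margin of safety = $13,833,886.80 − $7,234,274.19 = $6,599,613.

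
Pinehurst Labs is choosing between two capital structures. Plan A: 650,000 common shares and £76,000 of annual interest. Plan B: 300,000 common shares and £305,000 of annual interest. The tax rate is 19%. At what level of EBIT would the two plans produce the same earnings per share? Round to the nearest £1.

At indifference, (EBIT − 76,000)(1 − t)/650,000 = (EBIT − 305,000)(1 − t)/300,000.
The (1 − t) factor cancels: (EBIT − 76,000) × 300,000 = (EBIT − 305,000) × 650,000.
EBIT × (650,000 − 300,000) = 305,000 × 650,000 − 76,000 × 300,000 = 175,450,000,000, so EBIT = 175,450,000,000 ÷ 350,000 = 501,285.71.

£501,286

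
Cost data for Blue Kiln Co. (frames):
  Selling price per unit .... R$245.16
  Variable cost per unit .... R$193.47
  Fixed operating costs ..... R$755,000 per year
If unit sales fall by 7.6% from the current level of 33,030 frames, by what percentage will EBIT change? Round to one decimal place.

-13.6%

Total contribution margin = 33,030 × R$51.69 = R$1,707,320.70.
Subtracting fixed costs: EBIT = R$1,707,320.70 − R$755,000 = R$952,320.70.
DOL = contribution ÷ EBIT = R$1,707,320.70 ÷ R$952,320.70 = 1.7928.
So EBIT moves 1.7928 × (-7.6%) = -13.6%.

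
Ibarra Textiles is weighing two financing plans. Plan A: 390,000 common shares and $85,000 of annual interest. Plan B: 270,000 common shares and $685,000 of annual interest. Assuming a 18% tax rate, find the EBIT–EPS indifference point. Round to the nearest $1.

Set EPS_A = EPS_B: (EBIT − $85,000)(1 − 0.18) ÷ 390,000 = (EBIT − $685,000)(1 − 0.18) ÷ 270,000.
The (1 − t) factor cancels: (EBIT − 85,000) × 270,000 = (EBIT − 685,000) × 390,000.
EBIT × (390,000 − 270,000) = 685,000 × 390,000 − 85,000 × 270,000 = 244,200,000,000, so EBIT = 244,200,000,000 ÷ 120,000 = 2,035,000.00.

$2,035,000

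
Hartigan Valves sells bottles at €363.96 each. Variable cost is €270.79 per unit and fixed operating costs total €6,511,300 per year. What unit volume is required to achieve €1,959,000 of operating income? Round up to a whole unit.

Each unit contributes €363.96 − €270.79 = €93.17.
Need Q such that Q × €93.17 − €6,511,300 = €1,959,000, i.e. Q = €8,470,300 / €93.17 = 90,912.31 → 90,913.

90,913 bottles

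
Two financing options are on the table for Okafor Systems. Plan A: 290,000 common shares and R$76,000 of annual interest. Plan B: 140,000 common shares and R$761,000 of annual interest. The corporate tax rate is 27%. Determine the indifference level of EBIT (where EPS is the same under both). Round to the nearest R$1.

R$1,400,333

Set EPS_A = EPS_B: (EBIT − R$76,000)(1 − 0.27) ÷ 290,000 = (EBIT − R$761,000)(1 − 0.27) ÷ 140,000.
Cancelling (1 − t) and cross-multiplying: 140,000·(EBIT − 76,000) = 290,000·(EBIT − 761,000).
Solving, EBIT = (761,000·290,000 − 76,000·140,000) / (290,000 − 140,000) = 210,050,000,000 / 150,000 = 1,400,333.33.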